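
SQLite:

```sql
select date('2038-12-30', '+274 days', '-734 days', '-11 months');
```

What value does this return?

Applying '+274 days' to 2038-12-30: counting 274 days forward gives 2039-09-30.
Applying '-734 days' to 2039-09-30: counting 734 days back gives 2037-09-26.
Adding -11 months to 2037-09-26 gives 2036-10-26.

2036-10-26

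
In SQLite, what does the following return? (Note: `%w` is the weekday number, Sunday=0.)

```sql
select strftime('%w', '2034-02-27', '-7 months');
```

3

First apply '-7 months': 2034-02-27 → 2033-07-27.
2033-07-27 is a Wednesday; with Sunday=0 that is 3.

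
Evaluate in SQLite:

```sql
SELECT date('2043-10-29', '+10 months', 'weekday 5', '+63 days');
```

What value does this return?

Adding +10 months to 2043-10-29 gives 2044-08-29.
`weekday 5` advances to the next Friday; 2044-08-29 is a Monday, so it moves forward to 2044-09-02.
Applying '+63 days' to 2044-09-02: counting 63 days forward gives 2044-11-04.

2044-11-04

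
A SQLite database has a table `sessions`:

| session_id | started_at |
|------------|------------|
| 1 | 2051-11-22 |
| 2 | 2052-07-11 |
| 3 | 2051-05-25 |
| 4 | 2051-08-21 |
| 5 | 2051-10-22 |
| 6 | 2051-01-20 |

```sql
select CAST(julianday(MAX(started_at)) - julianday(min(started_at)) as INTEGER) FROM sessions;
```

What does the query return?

MIN = 2051-01-20, MAX = 2052-07-11.
11 days remain in January 2051 after the 20th (31 − 20).
Full months from February 2051 through June 2052 contribute their day counts.
Then 11 days into July 2052.
Total: 11 + 28 + 31 + 30 + 31 + 30 + 31 + 31 + 30 + 31 + 30 + 31 + 31 + 29 + 31 + 30 + 31 + 30 + 11 = 538.

538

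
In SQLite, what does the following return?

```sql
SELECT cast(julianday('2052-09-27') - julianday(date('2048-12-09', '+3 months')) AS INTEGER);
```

1298

Adding +3 months to 2048-12-09 gives 2049-03-09.
22 days remain in March 2049 after the 9th (31 − 9).
Full months from April 2049 through August 2052 contribute their day counts.
Then 27 days into September 2052.
Total: 22 + 30 + 31 + 30 + 31 + 31 + 30 + 31 + 30 + 31 + 31 + 28 + 31 + 30 + 31 + 30 + 31 + 31 + 30 + 31 + 30 + 31 + 31 + 28 + 31 + 30 + 31 + 30 + 31 + 31 + 30 + 31 + 30 + 31 + 31 + 29 + 31 + 30 + 31 + 30 + 31 + 31 + 27 = 1298.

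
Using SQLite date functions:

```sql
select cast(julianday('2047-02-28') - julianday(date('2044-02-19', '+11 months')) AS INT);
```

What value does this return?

Adding +11 months to 2044-02-19 gives 2045-01-19.
12 days remain in January 2045 after the 19th (31 − 19).
Full months from February 2045 through January 2047 contribute their day counts.
Then 28 days into February 2047.
Total: 12 + 28 + 31 + 30 + 31 + 30 + 31 + 31 + 30 + 31 + 30 + 31 + 31 + 28 + 31 + 30 + 31 + 30 + 31 + 31 + 30 + 31 + 30 + 31 + 31 + 28 = 770.

770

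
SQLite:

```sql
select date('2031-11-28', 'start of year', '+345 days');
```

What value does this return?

2031-12-12

`start of year` rewinds 2031-11-28 to 2031-01-01.
Applying '+345 days' to 2031-01-01: counting 345 days forward gives 2031-12-12.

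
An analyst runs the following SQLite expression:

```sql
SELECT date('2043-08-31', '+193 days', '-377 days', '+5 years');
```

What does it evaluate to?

2048-02-28

Applying '+193 days' to 2043-08-31: counting 193 days forward gives 2044-03-11.
Applying '-377 days' to 2044-03-11: counting 377 days back gives 2043-02-28.
Adding +5 years to 2043-02-28 gives 2048-02-28.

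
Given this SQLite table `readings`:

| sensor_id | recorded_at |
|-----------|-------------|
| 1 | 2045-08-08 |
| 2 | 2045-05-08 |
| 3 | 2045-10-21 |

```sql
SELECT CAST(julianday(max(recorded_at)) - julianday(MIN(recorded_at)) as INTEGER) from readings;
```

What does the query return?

166

MIN = 2045-05-08, MAX = 2045-10-21.
23 days remain in May 2045 after the 8th (31 − 8).
June 2045: 30 days.
July 2045: 31 days.
August 2045: 31 days.
September 2045: 30 days.
Then 21 days into October 2045.
Total: 23 + 30 + 31 + 31 + 30 + 21 = 166.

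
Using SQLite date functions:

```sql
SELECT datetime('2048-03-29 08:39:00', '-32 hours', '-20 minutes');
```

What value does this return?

2048-03-28 00:19:00

-32 hours from 2048-03-29 08:39:00 is 2048-03-28 00:39:00 (crosses midnight).
-20 minutes from 2048-03-28 00:39:00 is 2048-03-28 00:19:00.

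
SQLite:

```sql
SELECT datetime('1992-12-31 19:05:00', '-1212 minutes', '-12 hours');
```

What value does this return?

1992-12-30 10:53:00

1212 minutes = 20h 12m; -1212 minutes from 1992-12-31 19:05:00 is 1992-12-30 22:53:00 (crosses midnight).
-12 hours from 1992-12-30 22:53:00 is 1992-12-30 10:53:00.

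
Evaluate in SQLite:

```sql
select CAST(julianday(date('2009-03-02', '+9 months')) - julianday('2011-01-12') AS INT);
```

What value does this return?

-406

Adding +9 months to 2009-03-02 gives 2009-12-02.
29 days remain in December 2009 after the 2nd (31 − 2).
Full months from January 2010 through December 2010 contribute their day counts.
Then 12 days into January 2011.
Total: 29 + 31 + 28 + 31 + 30 + 31 + 30 + 31 + 31 + 30 + 31 + 30 + 31 + 12 = 406.
The subtraction is earlier − later, so the result is −406 → -406.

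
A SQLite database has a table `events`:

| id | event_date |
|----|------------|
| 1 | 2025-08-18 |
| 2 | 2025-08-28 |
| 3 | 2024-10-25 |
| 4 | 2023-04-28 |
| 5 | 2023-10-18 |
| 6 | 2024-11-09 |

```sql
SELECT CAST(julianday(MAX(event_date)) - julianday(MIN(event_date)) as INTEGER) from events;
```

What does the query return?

853

MIN = 2023-04-28, MAX = 2025-08-28.
2 days remain in April 2023 after the 28th (30 − 28).
Full months from May 2023 through July 2025 contribute their day counts.
Then 28 days into August 2025.
Total: 2 + 31 + 30 + 31 + 31 + 30 + 31 + 30 + 31 + 31 + 29 + 31 + 30 + 31 + 30 + 31 + 31 + 30 + 31 + 30 + 31 + 31 + 28 + 31 + 30 + 31 + 30 + 31 + 28 = 853.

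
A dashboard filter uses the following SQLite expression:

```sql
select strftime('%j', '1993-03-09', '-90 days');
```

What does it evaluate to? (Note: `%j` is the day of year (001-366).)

First apply '-90 days': 1993-03-09 → 1992-12-09.
Day-of-year for 1992-12-09: days since 1992-01-01 inclusive = 344, zero-padded to 344.

344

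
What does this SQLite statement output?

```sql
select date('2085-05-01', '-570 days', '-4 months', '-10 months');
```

2082-08-09

Applying '-570 days' to 2085-05-01: counting 570 days back gives 2083-10-09.
Adding -4 months to 2083-10-09 gives 2083-06-09.
Adding -10 months to 2083-06-09 gives 2082-08-09.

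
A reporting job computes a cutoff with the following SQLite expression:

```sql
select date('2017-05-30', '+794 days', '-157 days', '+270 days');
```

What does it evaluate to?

Applying '+794 days' to 2017-05-30: counting 794 days forward gives 2019-08-02.
Applying '-157 days' to 2019-08-02: counting 157 days back gives 2019-02-26.
Applying '+270 days' to 2019-02-26: counting 270 days forward gives 2019-11-23.

2019-11-23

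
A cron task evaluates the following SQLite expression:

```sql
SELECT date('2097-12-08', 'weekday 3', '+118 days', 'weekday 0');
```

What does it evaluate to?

`weekday 3` advances to the next Wednesday; 2097-12-08 is a Sunday, so it moves forward to 2097-12-11.
Applying '+118 days' to 2097-12-11: counting 118 days forward gives 2098-04-08.
`weekday 0` advances to the next Sunday; 2098-04-08 is a Tuesday, so it moves forward to 2098-04-13.

2098-04-13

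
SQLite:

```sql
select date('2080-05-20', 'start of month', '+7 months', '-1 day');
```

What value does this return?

2080-11-30

`start of month` rewinds 2080-05-20 to 2080-05-01.
Adding +7 months to 2080-05-01 gives 2080-12-01.
Going back 1 day from 2080-12-01 reaches 2080-11-30 (last day of November, 30 days).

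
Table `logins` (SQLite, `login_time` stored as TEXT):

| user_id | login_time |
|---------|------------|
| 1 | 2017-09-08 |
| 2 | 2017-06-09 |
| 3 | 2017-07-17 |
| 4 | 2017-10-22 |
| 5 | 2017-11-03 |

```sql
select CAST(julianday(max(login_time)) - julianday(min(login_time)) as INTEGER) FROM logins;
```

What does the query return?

147

MIN = 2017-06-09, MAX = 2017-11-03.
21 days remain in June 2017 after the 9th (30 − 9).
July 2017: 31 days.
August 2017: 31 days.
September 2017: 30 days.
October 2017: 31 days.
Then 3 days into November 2017.
Total: 21 + 31 + 31 + 30 + 31 + 3 = 147.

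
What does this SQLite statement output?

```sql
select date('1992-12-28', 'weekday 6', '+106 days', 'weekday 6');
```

`weekday 6` advances to the next Saturday; 1992-12-28 is a Monday, so it moves forward to 1993-01-02.
Applying '+106 days' to 1993-01-02: counting 106 days forward gives 1993-04-18.
`weekday 6` advances to the next Saturday; 1993-04-18 is a Sunday, so it moves forward to 1993-04-24.

1993-04-24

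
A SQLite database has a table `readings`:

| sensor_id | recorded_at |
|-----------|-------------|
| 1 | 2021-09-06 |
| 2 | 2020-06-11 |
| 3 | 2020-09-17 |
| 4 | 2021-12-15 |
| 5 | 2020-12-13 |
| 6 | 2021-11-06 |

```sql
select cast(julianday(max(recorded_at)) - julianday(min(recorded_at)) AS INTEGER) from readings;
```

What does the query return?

MIN = 2020-06-11, MAX = 2021-12-15.
19 days remain in June 2020 after the 11th (30 − 11).
Full months from July 2020 through November 2021 contribute their day counts.
Then 15 days into December 2021.
Total: 19 + 31 + 31 + 30 + 31 + 30 + 31 + 31 + 28 + 31 + 30 + 31 + 30 + 31 + 31 + 30 + 31 + 30 + 15 = 552.

552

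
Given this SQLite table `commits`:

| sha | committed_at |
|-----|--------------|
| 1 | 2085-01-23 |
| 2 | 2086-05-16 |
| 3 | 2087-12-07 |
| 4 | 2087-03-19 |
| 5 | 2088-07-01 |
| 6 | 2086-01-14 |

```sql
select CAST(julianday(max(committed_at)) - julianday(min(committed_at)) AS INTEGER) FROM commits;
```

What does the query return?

1255

MIN = 2085-01-23, MAX = 2088-07-01.
8 days remain in January 2085 after the 23rd (31 − 23).
Full months from February 2085 through June 2088 contribute their day counts.
Then 1 day into July 2088.
Total: 8 + 28 + 31 + 30 + 31 + 30 + 31 + 31 + 30 + 31 + 30 + 31 + 31 + 28 + 31 + 30 + 31 + 30 + 31 + 31 + 30 + 31 + 30 + 31 + 31 + 28 + 31 + 30 + 31 + 30 + 31 + 31 + 30 + 31 + 30 + 31 + 31 + 29 + 31 + 30 + 31 + 30 + 1 = 1255.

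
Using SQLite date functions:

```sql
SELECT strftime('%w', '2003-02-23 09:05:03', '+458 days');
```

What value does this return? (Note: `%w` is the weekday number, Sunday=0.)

3

First apply '+458 days': 2003-02-23 09:05:03 → 2004-05-26 09:05:03.
2004-05-26 is a Wednesday; with Sunday=0 that is 3.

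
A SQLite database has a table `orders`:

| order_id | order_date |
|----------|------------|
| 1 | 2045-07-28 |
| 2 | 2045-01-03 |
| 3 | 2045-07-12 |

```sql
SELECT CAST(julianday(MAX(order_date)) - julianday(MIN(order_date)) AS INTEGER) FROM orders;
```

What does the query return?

206

MIN = 2045-01-03, MAX = 2045-07-28.
28 days remain in January 2045 after the 3rd (31 − 3).
February 2045: 28 days.
March 2045: 31 days.
April 2045: 30 days.
May 2045: 31 days.
June 2045: 30 days.
Then 28 days into July 2045.
Total: 28 + 28 + 31 + 30 + 31 + 30 + 28 = 206.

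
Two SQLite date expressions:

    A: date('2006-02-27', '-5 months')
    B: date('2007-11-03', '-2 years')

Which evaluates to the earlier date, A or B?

A = 2005-09-27.
B = 2005-11-03.
A is earlier.

A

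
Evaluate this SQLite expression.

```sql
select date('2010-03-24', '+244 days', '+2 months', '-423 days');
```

2009-11-26

Applying '+244 days' to 2010-03-24: counting 244 days forward gives 2010-11-23.
Adding +2 months to 2010-11-23 gives 2011-01-23.
Applying '-423 days' to 2011-01-23: counting 423 days back gives 2009-11-26.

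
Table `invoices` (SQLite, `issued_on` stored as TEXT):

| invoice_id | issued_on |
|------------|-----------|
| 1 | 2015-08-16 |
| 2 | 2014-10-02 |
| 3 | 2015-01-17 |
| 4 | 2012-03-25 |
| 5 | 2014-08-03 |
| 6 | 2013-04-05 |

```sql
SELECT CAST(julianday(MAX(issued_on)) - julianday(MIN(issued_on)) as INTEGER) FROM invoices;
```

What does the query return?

1239

MIN = 2012-03-25, MAX = 2015-08-16.
6 days remain in March 2012 after the 25th (31 − 25).
Full months from April 2012 through July 2015 contribute their day counts.
Then 16 days into August 2015.
Total: 6 + 30 + 31 + 30 + 31 + 31 + 30 + 31 + 30 + 31 + 31 + 28 + 31 + 30 + 31 + 30 + 31 + 31 + 30 + 31 + 30 + 31 + 31 + 28 + 31 + 30 + 31 + 30 + 31 + 31 + 30 + 31 + 30 + 31 + 31 + 28 + 31 + 30 + 31 + 30 + 31 + 16 = 1239.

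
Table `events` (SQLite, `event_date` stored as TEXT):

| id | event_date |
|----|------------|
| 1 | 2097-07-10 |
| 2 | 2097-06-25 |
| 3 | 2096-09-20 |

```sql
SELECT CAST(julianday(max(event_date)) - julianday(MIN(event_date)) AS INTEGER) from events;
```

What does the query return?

293

MIN = 2096-09-20, MAX = 2097-07-10.
10 days remain in September 2096 after the 20th (30 − 20).
Full months from October 2096 through June 2097 contribute their day counts.
Then 10 days into July 2097.
Total: 10 + 31 + 30 + 31 + 31 + 28 + 31 + 30 + 31 + 30 + 10 = 293.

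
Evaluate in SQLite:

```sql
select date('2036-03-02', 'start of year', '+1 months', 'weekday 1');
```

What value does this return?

`start of year` rewinds 2036-03-02 to 2036-01-01.
Adding +1 month to 2036-01-01 gives 2036-02-01.
`weekday 1` advances to the next Monday; 2036-02-01 is a Friday, so it moves forward to 2036-02-04.

2036-02-04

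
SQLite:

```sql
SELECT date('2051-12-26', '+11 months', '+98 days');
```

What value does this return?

2053-03-04

Adding +11 months to 2051-12-26 gives 2052-11-26.
Applying '+98 days' to 2052-11-26: counting 98 days forward gives 2053-03-04.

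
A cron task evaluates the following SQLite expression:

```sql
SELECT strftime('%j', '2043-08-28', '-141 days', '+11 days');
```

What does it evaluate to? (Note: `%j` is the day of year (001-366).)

First apply '-141 days', '+11 days': 2043-08-28 → 2043-04-20.
Day-of-year for 2043-04-20: days since 2043-01-01 inclusive = 110, zero-padded to 110.

110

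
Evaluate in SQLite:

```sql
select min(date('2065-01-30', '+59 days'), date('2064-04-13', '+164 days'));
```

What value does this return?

date('2065-01-30', '+59 days') → 2065-03-30.
date('2064-04-13', '+164 days') → 2064-09-24.
Earlier of the two is 2064-09-24.

2064-09-24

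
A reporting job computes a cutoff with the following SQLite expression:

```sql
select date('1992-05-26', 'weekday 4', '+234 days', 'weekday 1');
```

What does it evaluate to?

1993-01-18

`weekday 4` advances to the next Thursday; 1992-05-26 is a Tuesday, so it moves forward to 1992-05-28.
Applying '+234 days' to 1992-05-28: counting 234 days forward gives 1993-01-17.
`weekday 1` advances to the next Monday; 1993-01-17 is a Sunday, so it moves forward to 1993-01-18.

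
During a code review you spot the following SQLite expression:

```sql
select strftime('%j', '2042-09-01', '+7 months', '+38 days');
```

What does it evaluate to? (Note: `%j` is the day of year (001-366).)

129

First apply '+7 months', '+38 days': 2042-09-01 → 2043-05-09.
Day-of-year for 2043-05-09: days since 2043-01-01 inclusive = 129, zero-padded to 129.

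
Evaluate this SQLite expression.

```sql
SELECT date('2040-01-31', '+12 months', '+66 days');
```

2041-04-07

Adding +12 months to 2040-01-31 gives 2041-01-31.
Applying '+66 days' to 2041-01-31: counting 66 days forward gives 2041-04-07.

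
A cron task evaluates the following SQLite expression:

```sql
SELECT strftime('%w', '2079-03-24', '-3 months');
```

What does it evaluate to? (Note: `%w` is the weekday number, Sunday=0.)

First apply '-3 months': 2079-03-24 → 2078-12-24.
2078-12-24 is a Saturday; with Sunday=0 that is 6.

6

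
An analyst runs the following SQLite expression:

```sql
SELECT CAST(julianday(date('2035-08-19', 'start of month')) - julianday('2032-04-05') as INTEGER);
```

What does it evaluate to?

1213

`start of month` rewinds 2035-08-19 to 2035-08-01.
25 days remain in April 2032 after the 5th (30 − 5).
Full months from May 2032 through July 2035 contribute their day counts.
Then 1 day into August 2035.
Total: 25 + 31 + 30 + 31 + 31 + 30 + 31 + 30 + 31 + 31 + 28 + 31 + 30 + 31 + 30 + 31 + 31 + 30 + 31 + 30 + 31 + 31 + 28 + 31 + 30 + 31 + 30 + 31 + 31 + 30 + 31 + 30 + 31 + 31 + 28 + 31 + 30 + 31 + 30 + 31 + 1 = 1213.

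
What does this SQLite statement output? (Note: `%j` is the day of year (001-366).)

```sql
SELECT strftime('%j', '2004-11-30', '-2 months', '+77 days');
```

First apply '-2 months', '+77 days': 2004-11-30 → 2004-12-16.
Day-of-year for 2004-12-16: days since 2004-01-01 inclusive = 351, zero-padded to 351.

351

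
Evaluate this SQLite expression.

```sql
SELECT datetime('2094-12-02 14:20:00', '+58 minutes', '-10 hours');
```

2094-12-02 05:18:00

+58 minutes from 2094-12-02 14:20:00 is 2094-12-02 15:18:00.
-10 hours from 2094-12-02 15:18:00 is 2094-12-02 05:18:00.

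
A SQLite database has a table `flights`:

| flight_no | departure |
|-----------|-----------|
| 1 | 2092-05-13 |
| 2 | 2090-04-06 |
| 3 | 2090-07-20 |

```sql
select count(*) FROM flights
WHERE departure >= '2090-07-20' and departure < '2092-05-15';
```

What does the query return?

2

Rows in [2090-07-20, 2092-05-15): 2092-05-13, 2090-07-20 → 2 rows.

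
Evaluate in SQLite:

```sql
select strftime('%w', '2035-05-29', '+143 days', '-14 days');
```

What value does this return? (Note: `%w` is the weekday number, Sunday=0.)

5

First apply '+143 days', '-14 days': 2035-05-29 → 2035-10-05.
2035-10-05 is a Friday; with Sunday=0 that is 5.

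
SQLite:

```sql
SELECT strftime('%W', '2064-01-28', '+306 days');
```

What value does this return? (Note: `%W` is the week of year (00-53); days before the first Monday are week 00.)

47

First apply '+306 days': 2064-01-28 → 2064-11-29.
2064-11-29 is a Saturday. SQLite's %W counts Mondays since the year started; the result is 47.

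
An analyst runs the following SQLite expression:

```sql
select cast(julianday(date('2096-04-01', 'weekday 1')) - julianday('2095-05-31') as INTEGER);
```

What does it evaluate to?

`weekday 1` advances to the next Monday; 2096-04-01 is a Sunday, so it moves forward to 2096-04-02.
0 days remain in May 2095 after the 31st (31 − 31).
Full months from June 2095 through March 2096 contribute their day counts.
Then 2 days into April 2096.
Total: 0 + 30 + 31 + 31 + 30 + 31 + 30 + 31 + 31 + 29 + 31 + 2 = 307.

307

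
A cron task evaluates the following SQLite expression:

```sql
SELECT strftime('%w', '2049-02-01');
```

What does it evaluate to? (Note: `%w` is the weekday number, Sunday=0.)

1

2049-02-01 is a Monday; with Sunday=0 that is 1.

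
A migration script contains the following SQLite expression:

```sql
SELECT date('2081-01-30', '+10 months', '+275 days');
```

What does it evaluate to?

Adding +10 months to 2081-01-30 gives 2081-11-30.
Applying '+275 days' to 2081-11-30: counting 275 days forward gives 2082-09-01.

2082-09-01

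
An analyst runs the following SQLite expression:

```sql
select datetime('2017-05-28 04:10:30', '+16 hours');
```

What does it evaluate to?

+16 hours from 2017-05-28 04:10:30 is 2017-05-28 20:10:30.

2017-05-28 20:10:30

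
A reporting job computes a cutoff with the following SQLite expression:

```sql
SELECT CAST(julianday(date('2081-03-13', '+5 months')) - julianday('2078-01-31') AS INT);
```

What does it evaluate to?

1290

Adding +5 months to 2081-03-13 gives 2081-08-13.
0 days remain in January 2078 after the 31st (31 − 31).
Full months from February 2078 through July 2081 contribute their day counts.
Then 13 days into August 2081.
Total: 0 + 28 + 31 + 30 + 31 + 30 + 31 + 31 + 30 + 31 + 30 + 31 + 31 + 28 + 31 + 30 + 31 + 30 + 31 + 31 + 30 + 31 + 30 + 31 + 31 + 29 + 31 + 30 + 31 + 30 + 31 + 31 + 30 + 31 + 30 + 31 + 31 + 28 + 31 + 30 + 31 + 30 + 31 + 13 = 1290.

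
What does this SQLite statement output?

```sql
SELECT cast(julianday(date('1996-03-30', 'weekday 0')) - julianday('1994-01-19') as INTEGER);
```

802

`weekday 0` advances to the next Sunday; 1996-03-30 is a Saturday, so it moves forward to 1996-03-31.
12 days remain in January 1994 after the 19th (31 − 19).
Full months from February 1994 through February 1996 contribute their day counts.
Then 31 days into March 1996.
Total: 12 + 28 + 31 + 30 + 31 + 30 + 31 + 31 + 30 + 31 + 30 + 31 + 31 + 28 + 31 + 30 + 31 + 30 + 31 + 31 + 30 + 31 + 30 + 31 + 31 + 29 + 31 = 802.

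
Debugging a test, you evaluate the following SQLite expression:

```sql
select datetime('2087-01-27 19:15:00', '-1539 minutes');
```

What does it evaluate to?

1539 minutes = 25h 39m; -1539 minutes from 2087-01-27 19:15:00 is 2087-01-26 17:36:00 (crosses midnight).

2087-01-26 17:36:00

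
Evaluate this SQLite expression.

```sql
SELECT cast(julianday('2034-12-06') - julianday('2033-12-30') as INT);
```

1 day remains in December 2033 after the 30th (31 − 30).
Full months from January 2034 through November 2034 contribute their day counts.
Then 6 days into December 2034.
Total: 1 + 31 + 28 + 31 + 30 + 31 + 30 + 31 + 31 + 30 + 31 + 30 + 6 = 341.

341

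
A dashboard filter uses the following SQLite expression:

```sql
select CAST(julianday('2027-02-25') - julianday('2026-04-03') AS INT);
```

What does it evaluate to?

328

27 days remain in April 2026 after the 3rd (30 − 3).
Full months from May 2026 through January 2027 contribute their day counts.
Then 25 days into February 2027.
Total: 27 + 31 + 30 + 31 + 31 + 30 + 31 + 30 + 31 + 31 + 25 = 328.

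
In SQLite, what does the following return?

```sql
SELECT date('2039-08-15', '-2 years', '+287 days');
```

2038-05-29

Adding -2 years to 2039-08-15 gives 2037-08-15.
Applying '+287 days' to 2037-08-15: counting 287 days forward gives 2038-05-29.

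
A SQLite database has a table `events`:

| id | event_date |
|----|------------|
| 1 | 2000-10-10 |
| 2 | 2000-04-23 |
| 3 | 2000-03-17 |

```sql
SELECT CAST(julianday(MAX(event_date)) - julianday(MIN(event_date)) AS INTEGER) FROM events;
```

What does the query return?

MIN = 2000-03-17, MAX = 2000-10-10.
14 days remain in March 2000 after the 17th (31 − 17).
Full months from April 2000 through September 2000 contribute their day counts.
Then 10 days into October 2000.
Total: 14 + 30 + 31 + 30 + 31 + 31 + 30 + 10 = 207.

207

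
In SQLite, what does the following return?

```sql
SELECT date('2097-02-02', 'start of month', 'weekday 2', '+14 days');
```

2097-02-19

`start of month` rewinds 2097-02-02 to 2097-02-01.
`weekday 2` advances to the next Tuesday; 2097-02-01 is a Friday, so it moves forward to 2097-02-05.
Advancing 14 more days within February lands on 2097-02-19.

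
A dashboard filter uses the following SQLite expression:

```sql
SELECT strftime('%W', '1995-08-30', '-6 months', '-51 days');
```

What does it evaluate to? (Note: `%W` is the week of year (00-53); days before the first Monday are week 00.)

First apply '-6 months', '-51 days': 1995-08-30 → 1995-01-10.
1995-01-10 is a Tuesday. SQLite's %W counts Mondays since the year started; the result is 02.

02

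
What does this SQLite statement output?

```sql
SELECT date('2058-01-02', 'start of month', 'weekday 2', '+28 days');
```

`start of month` rewinds 2058-01-02 to 2058-01-01.
`weekday 2` advances to the next Tuesday; 2058-01-01 is already a Tuesday, so it stays at 2058-01-01.
Advancing 28 more days within January lands on 2058-01-29.

2058-01-29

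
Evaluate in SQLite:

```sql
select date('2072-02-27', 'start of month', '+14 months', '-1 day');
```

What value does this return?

`start of month` rewinds 2072-02-27 to 2072-02-01.
Adding +14 months to 2072-02-01 gives 2073-04-01.
Going back 1 day from 2073-04-01 reaches 2073-03-31 (last day of March, 31 days).

2073-03-31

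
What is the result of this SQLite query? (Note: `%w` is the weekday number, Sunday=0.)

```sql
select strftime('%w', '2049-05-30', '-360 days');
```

4

First apply '-360 days': 2049-05-30 → 2048-06-04.
2048-06-04 is a Thursday; with Sunday=0 that is 4.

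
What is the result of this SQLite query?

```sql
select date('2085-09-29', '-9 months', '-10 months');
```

Adding -9 months to 2085-09-29 gives 2084-12-29.
Adding -10 months to 2084-12-29 gives 2084-02-29.

2084-02-29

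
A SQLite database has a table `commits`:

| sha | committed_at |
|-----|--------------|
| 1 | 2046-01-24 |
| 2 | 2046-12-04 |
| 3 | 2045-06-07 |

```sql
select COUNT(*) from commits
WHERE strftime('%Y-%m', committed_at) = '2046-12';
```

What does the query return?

Rows with year-month 2046-12: 2046-12-04 → 1.

1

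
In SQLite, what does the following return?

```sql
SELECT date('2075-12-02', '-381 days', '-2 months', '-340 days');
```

Applying '-381 days' to 2075-12-02: counting 381 days back gives 2074-11-16.
Adding -2 months to 2074-11-16 gives 2074-09-16.
Applying '-340 days' to 2074-09-16: counting 340 days back gives 2073-10-11.

2073-10-11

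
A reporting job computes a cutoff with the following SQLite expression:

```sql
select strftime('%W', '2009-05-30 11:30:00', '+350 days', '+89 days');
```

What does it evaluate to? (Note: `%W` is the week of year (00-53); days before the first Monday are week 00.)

First apply '+350 days', '+89 days': 2009-05-30 11:30:00 → 2010-08-12 11:30:00.
2010-08-12 is a Thursday. SQLite's %W counts Mondays since the year started; the result is 32.

32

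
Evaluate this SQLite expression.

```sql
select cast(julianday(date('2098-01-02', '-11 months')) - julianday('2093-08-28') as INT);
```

1254

Adding -11 months to 2098-01-02 gives 2097-02-02.
3 days remain in August 2093 after the 28th (31 − 28).
Full months from September 2093 through January 2097 contribute their day counts.
Then 2 days into February 2097.
Total: 3 + 30 + 31 + 30 + 31 + 31 + 28 + 31 + 30 + 31 + 30 + 31 + 31 + 30 + 31 + 30 + 31 + 31 + 28 + 31 + 30 + 31 + 30 + 31 + 31 + 30 + 31 + 30 + 31 + 31 + 29 + 31 + 30 + 31 + 30 + 31 + 31 + 30 + 31 + 30 + 31 + 31 + 2 = 1254.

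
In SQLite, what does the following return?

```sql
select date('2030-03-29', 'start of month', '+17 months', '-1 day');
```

2031-07-31

`start of month` rewinds 2030-03-29 to 2030-03-01.
Adding +17 months to 2030-03-01 gives 2031-08-01.
Going back 1 day from 2031-08-01 reaches 2031-07-31 (last day of July, 31 days).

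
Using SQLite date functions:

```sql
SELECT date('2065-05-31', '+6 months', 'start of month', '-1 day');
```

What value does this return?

Adding +6 months to 2065-05-31 targets 2065-11-31. November 2065 has only 30 days, so SQLite normalizes the 1-day overflow forward to 2065-12-01.
`start of month` rewinds 2065-12-01 to 2065-12-01.
Going back 1 day from 2065-12-01 reaches 2065-11-30 (last day of November, 30 days).

2065-11-30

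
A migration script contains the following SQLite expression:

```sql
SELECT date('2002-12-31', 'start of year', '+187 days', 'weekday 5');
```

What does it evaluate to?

`start of year` rewinds 2002-12-31 to 2002-01-01.
Applying '+187 days' to 2002-01-01: counting 187 days forward gives 2002-07-07.
`weekday 5` advances to the next Friday; 2002-07-07 is a Sunday, so it moves forward to 2002-07-12.

2002-07-12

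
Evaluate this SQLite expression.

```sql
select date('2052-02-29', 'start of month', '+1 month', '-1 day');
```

`start of month` rewinds 2052-02-29 to 2052-02-01.
Adding +1 month to 2052-02-01 gives 2052-03-01.
Going back 1 day from 2052-03-01 reaches 2052-02-29 (last day of February, 29 days).

2052-02-29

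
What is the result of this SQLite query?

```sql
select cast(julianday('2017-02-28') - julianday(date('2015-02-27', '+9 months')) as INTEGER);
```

Adding +9 months to 2015-02-27 gives 2015-11-27.
3 days remain in November 2015 after the 27th (30 − 27).
Full months from December 2015 through January 2017 contribute their day counts.
Then 28 days into February 2017.
Total: 3 + 31 + 31 + 29 + 31 + 30 + 31 + 30 + 31 + 31 + 30 + 31 + 30 + 31 + 31 + 28 = 459.

459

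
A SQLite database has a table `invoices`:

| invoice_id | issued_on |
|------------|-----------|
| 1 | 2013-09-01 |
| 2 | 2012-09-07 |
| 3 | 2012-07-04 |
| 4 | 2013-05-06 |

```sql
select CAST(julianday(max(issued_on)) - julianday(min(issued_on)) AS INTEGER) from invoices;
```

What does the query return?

424

MIN = 2012-07-04, MAX = 2013-09-01.
27 days remain in July 2012 after the 4th (31 − 4).
Full months from August 2012 through August 2013 contribute their day counts.
Then 1 day into September 2013.
Total: 27 + 31 + 30 + 31 + 30 + 31 + 31 + 28 + 31 + 30 + 31 + 30 + 31 + 31 + 1 = 424.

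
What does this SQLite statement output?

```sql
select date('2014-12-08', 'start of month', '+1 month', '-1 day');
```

`start of month` rewinds 2014-12-08 to 2014-12-01.
Adding +1 month to 2014-12-01 gives 2015-01-01.
Going back 1 day from 2015-01-01 reaches 2014-12-31 (last day of December, 31 days).

2014-12-31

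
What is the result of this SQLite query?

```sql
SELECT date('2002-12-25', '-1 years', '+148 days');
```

2002-05-22

Adding -1 year to 2002-12-25 gives 2001-12-25.
Applying '+148 days' to 2001-12-25: counting 148 days forward gives 2002-05-22.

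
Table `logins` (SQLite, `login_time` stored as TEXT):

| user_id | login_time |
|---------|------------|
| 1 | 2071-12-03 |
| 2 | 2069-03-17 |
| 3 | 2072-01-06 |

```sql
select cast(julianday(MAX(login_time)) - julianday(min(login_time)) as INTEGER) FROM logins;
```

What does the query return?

MIN = 2069-03-17, MAX = 2072-01-06.
14 days remain in March 2069 after the 17th (31 − 17).
Full months from April 2069 through December 2071 contribute their day counts.
Then 6 days into January 2072.
Total: 14 + 30 + 31 + 30 + 31 + 31 + 30 + 31 + 30 + 31 + 31 + 28 + 31 + 30 + 31 + 30 + 31 + 31 + 30 + 31 + 30 + 31 + 31 + 28 + 31 + 30 + 31 + 30 + 31 + 31 + 30 + 31 + 30 + 31 + 6 = 1025.

1025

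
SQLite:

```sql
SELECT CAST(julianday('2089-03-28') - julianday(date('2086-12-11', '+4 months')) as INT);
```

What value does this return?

717

Adding +4 months to 2086-12-11 gives 2087-04-11.
19 days remain in April 2087 after the 11th (30 − 11).
Full months from May 2087 through February 2089 contribute their day counts.
Then 28 days into March 2089.
Total: 19 + 31 + 30 + 31 + 31 + 30 + 31 + 30 + 31 + 31 + 29 + 31 + 30 + 31 + 30 + 31 + 31 + 30 + 31 + 30 + 31 + 31 + 28 + 28 = 717.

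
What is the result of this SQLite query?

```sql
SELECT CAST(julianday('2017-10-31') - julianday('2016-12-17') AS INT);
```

318

14 days remain in December 2016 after the 17th (31 − 17).
Full months from January 2017 through September 2017 contribute their day counts.
Then 31 days into October 2017.
Total: 14 + 31 + 28 + 31 + 30 + 31 + 30 + 31 + 31 + 30 + 31 = 318.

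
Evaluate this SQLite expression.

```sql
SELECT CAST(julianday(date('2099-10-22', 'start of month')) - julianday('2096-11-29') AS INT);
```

`start of month` rewinds 2099-10-22 to 2099-10-01.
1 day remains in November 2096 after the 29th (30 − 29).
Full months from December 2096 through September 2099 contribute their day counts.
Then 1 day into October 2099.
Total: 1 + 31 + 31 + 28 + 31 + 30 + 31 + 30 + 31 + 31 + 30 + 31 + 30 + 31 + 31 + 28 + 31 + 30 + 31 + 30 + 31 + 31 + 30 + 31 + 30 + 31 + 31 + 28 + 31 + 30 + 31 + 30 + 31 + 31 + 30 + 1 = 1036.

1036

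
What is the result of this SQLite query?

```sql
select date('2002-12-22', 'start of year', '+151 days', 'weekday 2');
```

2002-06-04

`start of year` rewinds 2002-12-22 to 2002-01-01.
Applying '+151 days' to 2002-01-01: counting 151 days forward gives 2002-06-01.
`weekday 2` advances to the next Tuesday; 2002-06-01 is a Saturday, so it moves forward to 2002-06-04.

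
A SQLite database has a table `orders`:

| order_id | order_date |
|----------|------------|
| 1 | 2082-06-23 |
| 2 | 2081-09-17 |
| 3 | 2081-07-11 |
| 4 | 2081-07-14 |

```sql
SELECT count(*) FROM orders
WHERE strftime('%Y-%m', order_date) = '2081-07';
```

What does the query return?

2

Rows with year-month 2081-07: 2081-07-11, 2081-07-14 → 2.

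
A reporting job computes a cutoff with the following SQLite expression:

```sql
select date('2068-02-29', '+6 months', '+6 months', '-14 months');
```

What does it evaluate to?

Adding +6 months to 2068-02-29 gives 2068-08-29.
Adding +6 months to 2068-08-29 targets 2069-02-29. February 2069 has only 28 days, so SQLite normalizes the 1-day overflow forward to 2069-03-01.
Adding -14 months to 2069-03-01 gives 2068-01-01.

2068-01-01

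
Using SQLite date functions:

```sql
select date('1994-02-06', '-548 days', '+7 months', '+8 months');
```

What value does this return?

Applying '-548 days' to 1994-02-06: counting 548 days back gives 1992-08-07.
Adding +7 months to 1992-08-07 gives 1993-03-07.
Adding +8 months to 1993-03-07 gives 1993-11-07.

1993-11-07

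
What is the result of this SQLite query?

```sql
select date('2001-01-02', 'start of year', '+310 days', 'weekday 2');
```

`start of year` rewinds 2001-01-02 to 2001-01-01.
Applying '+310 days' to 2001-01-01: counting 310 days forward gives 2001-11-07.
`weekday 2` advances to the next Tuesday; 2001-11-07 is a Wednesday, so it moves forward to 2001-11-13.

2001-11-13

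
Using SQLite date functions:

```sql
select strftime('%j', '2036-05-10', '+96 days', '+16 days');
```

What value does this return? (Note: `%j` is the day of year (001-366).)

243

First apply '+96 days', '+16 days': 2036-05-10 → 2036-08-30.
Day-of-year for 2036-08-30: days since 2036-01-01 inclusive = 243, zero-padded to 243.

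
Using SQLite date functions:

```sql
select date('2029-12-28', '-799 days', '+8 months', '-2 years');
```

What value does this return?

Applying '-799 days' to 2029-12-28: counting 799 days back gives 2027-10-21.
Adding +8 months to 2027-10-21 gives 2028-06-21.
Adding -2 years to 2028-06-21 gives 2026-06-21.

2026-06-21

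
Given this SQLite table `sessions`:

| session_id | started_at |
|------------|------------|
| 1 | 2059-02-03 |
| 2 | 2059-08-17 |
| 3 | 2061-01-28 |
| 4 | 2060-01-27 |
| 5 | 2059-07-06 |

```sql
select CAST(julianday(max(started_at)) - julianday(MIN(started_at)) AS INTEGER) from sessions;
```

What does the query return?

MIN = 2059-02-03, MAX = 2061-01-28.
25 days remain in February 2059 after the 3rd (28 − 3).
Full months from March 2059 through December 2060 contribute their day counts.
Then 28 days into January 2061.
Total: 25 + 31 + 30 + 31 + 30 + 31 + 31 + 30 + 31 + 30 + 31 + 31 + 29 + 31 + 30 + 31 + 30 + 31 + 31 + 30 + 31 + 30 + 31 + 28 = 725.

725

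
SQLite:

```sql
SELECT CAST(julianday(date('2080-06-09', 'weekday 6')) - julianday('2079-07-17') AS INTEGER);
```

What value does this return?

`weekday 6` advances to the next Saturday; 2080-06-09 is a Sunday, so it moves forward to 2080-06-15.
14 days remain in July 2079 after the 17th (31 − 17).
Full months from August 2079 through May 2080 contribute their day counts.
Then 15 days into June 2080.
Total: 14 + 31 + 30 + 31 + 30 + 31 + 31 + 29 + 31 + 30 + 31 + 15 = 334.

334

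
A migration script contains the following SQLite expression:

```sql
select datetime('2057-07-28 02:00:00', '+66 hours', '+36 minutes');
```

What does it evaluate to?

2057-07-30 20:36:00

+66 hours from 2057-07-28 02:00:00 is 2057-07-30 20:00:00 (crosses midnight).
+36 minutes from 2057-07-30 20:00:00 is 2057-07-30 20:36:00.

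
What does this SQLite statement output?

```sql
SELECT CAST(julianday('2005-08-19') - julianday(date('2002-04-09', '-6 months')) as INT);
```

Adding -6 months to 2002-04-09 gives 2001-10-09.
22 days remain in October 2001 after the 9th (31 − 9).
Full months from November 2001 through July 2005 contribute their day counts.
Then 19 days into August 2005.
Total: 22 + 30 + 31 + 31 + 28 + 31 + 30 + 31 + 30 + 31 + 31 + 30 + 31 + 30 + 31 + 31 + 28 + 31 + 30 + 31 + 30 + 31 + 31 + 30 + 31 + 30 + 31 + 31 + 29 + 31 + 30 + 31 + 30 + 31 + 31 + 30 + 31 + 30 + 31 + 31 + 28 + 31 + 30 + 31 + 30 + 31 + 19 = 1410.

1410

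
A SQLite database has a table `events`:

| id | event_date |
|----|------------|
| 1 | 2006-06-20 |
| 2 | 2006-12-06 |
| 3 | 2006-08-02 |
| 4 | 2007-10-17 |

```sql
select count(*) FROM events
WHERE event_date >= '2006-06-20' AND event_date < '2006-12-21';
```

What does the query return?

Rows in [2006-06-20, 2006-12-21): 2006-06-20, 2006-12-06, 2006-08-02 → 3 rows.

3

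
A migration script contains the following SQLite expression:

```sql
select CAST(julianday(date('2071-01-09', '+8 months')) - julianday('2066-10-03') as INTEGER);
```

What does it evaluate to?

1802

Adding +8 months to 2071-01-09 gives 2071-09-09.
28 days remain in October 2066 after the 3rd (31 − 3).
Full months from November 2066 through August 2071 contribute their day counts.
Then 9 days into September 2071.
Total: 28 + 30 + 31 + 31 + 28 + 31 + 30 + 31 + 30 + 31 + 31 + 30 + 31 + 30 + 31 + 31 + 29 + 31 + 30 + 31 + 30 + 31 + 31 + 30 + 31 + 30 + 31 + 31 + 28 + 31 + 30 + 31 + 30 + 31 + 31 + 30 + 31 + 30 + 31 + 31 + 28 + 31 + 30 + 31 + 30 + 31 + 31 + 30 + 31 + 30 + 31 + 31 + 28 + 31 + 30 + 31 + 30 + 31 + 31 + 9 = 1802.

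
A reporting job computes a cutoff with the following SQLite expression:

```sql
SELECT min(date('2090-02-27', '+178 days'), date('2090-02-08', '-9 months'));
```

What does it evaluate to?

date('2090-02-27', '+178 days') → 2090-08-24.
date('2090-02-08', '-9 months') → 2089-05-08.
Earlier of the two is 2089-05-08.

2089-05-08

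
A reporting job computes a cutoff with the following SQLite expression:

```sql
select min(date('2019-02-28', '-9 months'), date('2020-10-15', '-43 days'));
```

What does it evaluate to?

date('2019-02-28', '-9 months') → 2018-05-28.
date('2020-10-15', '-43 days') → 2020-09-02.
Earlier of the two is 2018-05-28.

2018-05-28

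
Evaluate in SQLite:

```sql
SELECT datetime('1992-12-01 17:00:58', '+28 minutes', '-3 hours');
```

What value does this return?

1992-12-01 14:28:58

+28 minutes from 1992-12-01 17:00:58 is 1992-12-01 17:28:58.
-3 hours from 1992-12-01 17:28:58 is 1992-12-01 14:28:58.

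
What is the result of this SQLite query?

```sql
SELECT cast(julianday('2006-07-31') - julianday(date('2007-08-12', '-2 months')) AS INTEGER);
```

Adding -2 months to 2007-08-12 gives 2007-06-12.
0 days remain in July 2006 after the 31st (31 − 31).
Full months from August 2006 through May 2007 contribute their day counts.
Then 12 days into June 2007.
Total: 0 + 31 + 30 + 31 + 30 + 31 + 31 + 28 + 31 + 30 + 31 + 12 = 316.
The subtraction is earlier − later, so the result is −316 → -316.

-316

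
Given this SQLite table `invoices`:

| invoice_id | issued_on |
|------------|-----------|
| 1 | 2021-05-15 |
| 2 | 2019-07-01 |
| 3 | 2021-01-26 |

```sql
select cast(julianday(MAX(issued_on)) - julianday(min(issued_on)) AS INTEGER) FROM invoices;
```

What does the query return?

684

MIN = 2019-07-01, MAX = 2021-05-15.
30 days remain in July 2019 after the 1st (31 − 1).
Full months from August 2019 through April 2021 contribute their day counts.
Then 15 days into May 2021.
Total: 30 + 31 + 30 + 31 + 30 + 31 + 31 + 29 + 31 + 30 + 31 + 30 + 31 + 31 + 30 + 31 + 30 + 31 + 31 + 28 + 31 + 30 + 15 = 684.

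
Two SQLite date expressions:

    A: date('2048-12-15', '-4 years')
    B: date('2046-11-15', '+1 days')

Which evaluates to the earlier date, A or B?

A = 2044-12-15.
B = 2046-11-16.
A is earlier.

A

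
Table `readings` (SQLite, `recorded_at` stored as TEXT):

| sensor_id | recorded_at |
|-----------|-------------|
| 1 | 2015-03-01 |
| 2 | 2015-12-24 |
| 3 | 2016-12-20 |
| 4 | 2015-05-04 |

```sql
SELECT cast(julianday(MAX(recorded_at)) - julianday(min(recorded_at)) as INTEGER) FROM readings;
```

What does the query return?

MIN = 2015-03-01, MAX = 2016-12-20.
30 days remain in March 2015 after the 1st (31 − 1).
Full months from April 2015 through November 2016 contribute their day counts.
Then 20 days into December 2016.
Total: 30 + 30 + 31 + 30 + 31 + 31 + 30 + 31 + 30 + 31 + 31 + 29 + 31 + 30 + 31 + 30 + 31 + 31 + 30 + 31 + 30 + 20 = 660.

660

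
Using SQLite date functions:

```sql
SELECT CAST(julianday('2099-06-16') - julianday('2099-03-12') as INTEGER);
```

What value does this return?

96

19 days remain in March 2099 after the 12th (31 − 12).
April 2099: 30 days.
May 2099: 31 days.
Then 16 days into June 2099.
Total: 19 + 30 + 31 + 16 = 96.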